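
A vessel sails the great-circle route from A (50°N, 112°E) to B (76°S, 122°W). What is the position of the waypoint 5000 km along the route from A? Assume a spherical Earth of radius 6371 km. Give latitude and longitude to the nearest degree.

The haversine formula gives a central angle δ ≈ 2.558 rad (146.6°) between the endpoints. The total great-circle distance is δ·R ≈ 2.558 × 6371 ≈ 16299 km, so the target fraction is f = 5000/16299 ≈ 0.307.
Interpolate at f ≈ 0.307 with slerp weights a = sin((1−f)δ)/sin δ ≈ 1.779, b = sin(fδ)/sin δ ≈ 1.283.
p = a·p₁ + b·p₂ ≈ (-0.593, 0.797, 0.117); φ = arcsin(p_z) ≈ 6.74°, λ = atan2(p_y, p_x) ≈ 126.65°.

≈ (7°N, 127°E)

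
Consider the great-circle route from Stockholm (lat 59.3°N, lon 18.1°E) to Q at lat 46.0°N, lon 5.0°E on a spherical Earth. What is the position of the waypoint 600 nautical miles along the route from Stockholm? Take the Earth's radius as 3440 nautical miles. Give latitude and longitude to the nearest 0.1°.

≈ lat 50.8°N, lon 8.7°E

Write both endpoints as unit vectors p₁, p₂ with components (cos φ cos λ, cos φ sin λ, sin φ).
The central angle between the endpoints is δ = arccos(p₁·p₂) ≈ 0.269 rad (15.4°). The total great-circle distance is δ·R ≈ 0.269 × 3440 ≈ 926 nmi, so the target fraction is f = 600/926 ≈ 0.648.
Interpolate at f ≈ 0.648 with slerp weights a = sin((1−f)δ)/sin δ ≈ 0.356, b = sin(fδ)/sin δ ≈ 0.652.
p = a·p₁ + b·p₂ ≈ (0.624, 0.096, 0.775); φ = arcsin(p_z) ≈ 50.84°, λ = atan2(p_y, p_x) ≈ 8.74°.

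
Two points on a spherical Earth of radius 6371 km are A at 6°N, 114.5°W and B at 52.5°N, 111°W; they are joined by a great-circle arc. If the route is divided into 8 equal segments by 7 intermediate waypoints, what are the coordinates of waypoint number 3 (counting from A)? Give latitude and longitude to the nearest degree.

The haversine formula gives a central angle δ ≈ 0.813 rad (46.6°) between the endpoints.
Interpolate at f = 3/8 with slerp weights a = sin((1−f)δ)/sin δ ≈ 0.670, b = sin(fδ)/sin δ ≈ 0.413.
p = a·p₁ + b·p₂ ≈ (-0.366, -0.841, 0.398); φ = arcsin(p_z) ≈ 23.45°, λ = atan2(p_y, p_x) ≈ -113.54°.

≈ 23°N, 114°W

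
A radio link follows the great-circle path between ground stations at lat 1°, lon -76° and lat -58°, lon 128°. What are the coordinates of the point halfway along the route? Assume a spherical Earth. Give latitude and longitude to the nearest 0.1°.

The haversine formula gives a central angle δ ≈ 2.093 rad (119.9°) between the endpoints.
Interpolate at f = 1/2 with slerp weights a = sin((1−f)δ)/sin δ ≈ 0.999, b = sin(fδ)/sin δ ≈ 0.999.
p = a·p₁ + b·p₂ ≈ (-0.084, -0.552, -0.830); φ = arcsin(p_z) ≈ -56.06°, λ = atan2(p_y, p_x) ≈ -98.68°.

≈ lat -56.1°, lon -98.7°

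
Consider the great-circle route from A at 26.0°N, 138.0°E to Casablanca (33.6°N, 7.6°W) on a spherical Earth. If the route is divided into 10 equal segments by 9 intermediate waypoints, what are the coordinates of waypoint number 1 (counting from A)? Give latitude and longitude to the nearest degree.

≈ 35°N, 131°E

Convert each endpoint to a unit vector on the sphere (x = cos φ cos λ, y = cos φ sin λ, z = sin φ).
The central angle between the endpoints is δ = arccos(p₁·p₂) ≈ 1.955 rad (112.0°).
Interpolate at f = 1/10 with slerp weights a = sin((1−f)δ)/sin δ ≈ 1.060, b = sin(fδ)/sin δ ≈ 0.210.
p = a·p₁ + b·p₂ ≈ (-0.535, 0.614, 0.580); φ = arcsin(p_z) ≈ 35.48°, λ = atan2(p_y, p_x) ≈ 131.04°.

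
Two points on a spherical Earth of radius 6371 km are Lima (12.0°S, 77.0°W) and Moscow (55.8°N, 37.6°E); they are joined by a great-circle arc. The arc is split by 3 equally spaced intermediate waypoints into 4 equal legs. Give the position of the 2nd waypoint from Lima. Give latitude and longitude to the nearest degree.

≈ 34°N, 43°W

Convert each endpoint to a unit vector on the sphere (x = cos φ cos λ, y = cos φ sin λ, z = sin φ).
The central angle between the endpoints is δ = arccos(p₁·p₂) ≈ 1.983 rad (113.6°).
Interpolate at f = 2/4 with slerp weights a = sin((1−f)δ)/sin δ ≈ 0.914, b = sin(fδ)/sin δ ≈ 0.914.
p = a·p₁ + b·p₂ ≈ (0.608, -0.557, 0.566); φ = arcsin(p_z) ≈ 34.44°, λ = atan2(p_y, p_x) ≈ -42.52°.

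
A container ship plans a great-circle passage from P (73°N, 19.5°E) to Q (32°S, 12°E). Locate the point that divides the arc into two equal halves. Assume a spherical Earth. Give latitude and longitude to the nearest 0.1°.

The haversine formula gives a central angle δ ≈ 1.835 rad (105.1°) between the endpoints.
Interpolate at f = 1/2 with slerp weights a = sin((1−f)δ)/sin δ ≈ 0.823, b = sin(fδ)/sin δ ≈ 0.823.
p = a·p₁ + b·p₂ ≈ (0.909, 0.225, 0.351); φ = arcsin(p_z) ≈ 20.53°, λ = atan2(p_y, p_x) ≈ 13.92°.

≈ (20.5°N, 13.9°E)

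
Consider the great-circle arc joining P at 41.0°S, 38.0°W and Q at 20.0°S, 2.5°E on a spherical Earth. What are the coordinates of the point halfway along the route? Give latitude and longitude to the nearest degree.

From cos δ = sin φ₁ sin φ₂ + cos φ₁ cos φ₂ cos Δλ, the central angle is δ ≈ 0.702 rad (40.2°).
Interpolate at f = 1/2 with slerp weights a = sin((1−f)δ)/sin δ ≈ 0.532, b = sin(fδ)/sin δ ≈ 0.532.
p = a·p₁ + b·p₂ ≈ (0.817, -0.226, -0.531); φ = arcsin(p_z) ≈ -32.10°, λ = atan2(p_y, p_x) ≈ -15.44°.

≈ 32°S, 15°W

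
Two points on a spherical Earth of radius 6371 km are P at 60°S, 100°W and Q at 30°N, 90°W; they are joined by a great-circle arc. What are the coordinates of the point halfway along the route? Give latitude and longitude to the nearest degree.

Write both endpoints as unit vectors p₁, p₂ with components (cos φ cos λ, cos φ sin λ, sin φ).
The central angle between the endpoints is δ = arccos(p₁·p₂) ≈ 1.577 rad (90.4°).
Interpolate at f = 1/2 with slerp weights a = sin((1−f)δ)/sin δ ≈ 0.709, b = sin(fδ)/sin δ ≈ 0.709.
p = a·p₁ + b·p₂ ≈ (-0.062, -0.964, -0.260); φ = arcsin(p_z) ≈ -15.05°, λ = atan2(p_y, p_x) ≈ -93.66°.

≈ 15°S, 94°W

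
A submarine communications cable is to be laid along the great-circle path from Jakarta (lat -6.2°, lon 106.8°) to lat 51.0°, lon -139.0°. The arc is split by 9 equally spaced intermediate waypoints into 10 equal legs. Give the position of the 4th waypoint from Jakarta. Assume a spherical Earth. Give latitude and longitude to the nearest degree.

≈ lat 28°, lon 135°

The haversine formula gives a central angle δ ≈ 1.918 rad (109.9°) between the endpoints.
Interpolate at f = 4/10 with slerp weights a = sin((1−f)δ)/sin δ ≈ 0.971, b = sin(fδ)/sin δ ≈ 0.738.
p = a·p₁ + b·p₂ ≈ (-0.630, 0.619, 0.469); φ = arcsin(p_z) ≈ 27.96°, λ = atan2(p_y, p_x) ≈ 135.47°.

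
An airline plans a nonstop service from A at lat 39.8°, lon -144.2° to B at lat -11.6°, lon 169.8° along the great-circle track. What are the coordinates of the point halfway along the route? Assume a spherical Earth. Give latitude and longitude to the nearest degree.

The haversine formula gives a central angle δ ≈ 1.166 rad (66.8°) between the endpoints.
Interpolate at f = 1/2 with slerp weights a = sin((1−f)δ)/sin δ ≈ 0.599, b = sin(fδ)/sin δ ≈ 0.599.
p = a·p₁ + b·p₂ ≈ (-0.951, -0.165, 0.263); φ = arcsin(p_z) ≈ 15.24°, λ = atan2(p_y, p_x) ≈ -170.14°.

≈ lat 15°, lon -170°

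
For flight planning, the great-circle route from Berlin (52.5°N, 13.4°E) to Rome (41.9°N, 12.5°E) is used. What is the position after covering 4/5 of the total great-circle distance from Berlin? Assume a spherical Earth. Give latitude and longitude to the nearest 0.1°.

Convert each endpoint to a unit vector on the sphere (x = cos φ cos λ, y = cos φ sin λ, z = sin φ).
The central angle between the endpoints is δ = arccos(p₁·p₂) ≈ 0.185 rad (10.6°).
Interpolate at f = 4/5 with slerp weights a = sin((1−f)δ)/sin δ ≈ 0.201, b = sin(fδ)/sin δ ≈ 0.802.
p = a·p₁ + b·p₂ ≈ (0.702, 0.158, 0.695); φ = arcsin(p_z) ≈ 44.02°, λ = atan2(p_y, p_x) ≈ 12.65°.

≈ 44.0°N, 12.7°E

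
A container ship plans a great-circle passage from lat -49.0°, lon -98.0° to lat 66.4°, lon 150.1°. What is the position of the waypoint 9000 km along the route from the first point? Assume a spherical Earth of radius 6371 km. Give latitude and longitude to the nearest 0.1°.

≈ lat 23.4°, lon -138.6°

Convert each endpoint to a unit vector on the sphere (x = cos φ cos λ, y = cos φ sin λ, z = sin φ).
The central angle between the endpoints is δ = arccos(p₁·p₂) ≈ 2.481 rad (142.1°). The total great-circle distance is δ·R ≈ 2.481 × 6371 ≈ 15806 km, so the target fraction is f = 9000/15806 ≈ 0.569.
Interpolate at f ≈ 0.569 with slerp weights a = sin((1−f)δ)/sin δ ≈ 1.428, b = sin(fδ)/sin δ ≈ 1.609.
p = a·p₁ + b·p₂ ≈ (-0.689, -0.607, 0.397); φ = arcsin(p_z) ≈ 23.38°, λ = atan2(p_y, p_x) ≈ -138.63°.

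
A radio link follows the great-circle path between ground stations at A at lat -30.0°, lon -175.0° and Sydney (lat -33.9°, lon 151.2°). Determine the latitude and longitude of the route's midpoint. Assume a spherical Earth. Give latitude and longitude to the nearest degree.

≈ lat -33°, lon 168°

Convert each endpoint to a unit vector on the sphere (x = cos φ cos λ, y = cos φ sin λ, z = sin φ).
The central angle between the endpoints is δ = arccos(p₁·p₂) ≈ 0.503 rad (28.8°).
Interpolate at f = 1/2 with slerp weights a = sin((1−f)δ)/sin δ ≈ 0.516, b = sin(fδ)/sin δ ≈ 0.516.
p = a·p₁ + b·p₂ ≈ (-0.821, 0.167, -0.546); φ = arcsin(p_z) ≈ -33.10°, λ = atan2(p_y, p_x) ≈ 168.47°.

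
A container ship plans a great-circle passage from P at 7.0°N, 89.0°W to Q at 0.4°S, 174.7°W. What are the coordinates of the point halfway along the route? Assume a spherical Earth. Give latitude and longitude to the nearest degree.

Write both endpoints as unit vectors p₁, p₂ with components (cos φ cos λ, cos φ sin λ, sin φ).
The central angle between the endpoints is δ = arccos(p₁·p₂) ≈ 1.497 rad (85.8°).
Interpolate at f = 1/2 with slerp weights a = sin((1−f)δ)/sin δ ≈ 0.682, b = sin(fδ)/sin δ ≈ 0.682.
p = a·p₁ + b·p₂ ≈ (-0.668, -0.740, 0.078); φ = arcsin(p_z) ≈ 4.50°, λ = atan2(p_y, p_x) ≈ -132.05°.

≈ 4°N, 132°W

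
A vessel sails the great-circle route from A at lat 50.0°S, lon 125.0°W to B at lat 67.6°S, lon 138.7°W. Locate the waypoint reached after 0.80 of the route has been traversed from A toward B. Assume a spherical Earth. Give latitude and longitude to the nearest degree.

≈ lat 64°S, lon 135°W

Write both endpoints as unit vectors p₁, p₂ with components (cos φ cos λ, cos φ sin λ, sin φ).
The central angle between the endpoints is δ = arccos(p₁·p₂) ≈ 0.329 rad (18.9°).
Interpolate at f = 0.80 with slerp weights a = sin((1−f)δ)/sin δ ≈ 0.204, b = sin(fδ)/sin δ ≈ 0.805.
p = a·p₁ + b·p₂ ≈ (-0.306, -0.310, -0.900); φ = arcsin(p_z) ≈ -64.21°, λ = atan2(p_y, p_x) ≈ -134.62°.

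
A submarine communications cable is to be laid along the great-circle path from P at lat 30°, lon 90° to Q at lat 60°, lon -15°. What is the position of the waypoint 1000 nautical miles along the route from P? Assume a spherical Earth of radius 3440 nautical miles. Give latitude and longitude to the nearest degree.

Convert each endpoint to a unit vector on the sphere (x = cos φ cos λ, y = cos φ sin λ, z = sin φ).
The central angle between the endpoints is δ = arccos(p₁·p₂) ≈ 1.244 rad (71.3°). The total great-circle distance is δ·R ≈ 1.244 × 3440 ≈ 4280 nmi, so the target fraction is f = 1000/4280 ≈ 0.234.
Interpolate at f ≈ 0.234 with slerp weights a = sin((1−f)δ)/sin δ ≈ 0.861, b = sin(fδ)/sin δ ≈ 0.303.
p = a·p₁ + b·p₂ ≈ (0.146, 0.706, 0.693); φ = arcsin(p_z) ≈ 43.83°, λ = atan2(p_y, p_x) ≈ 78.31°.

≈ lat 44°, lon 78°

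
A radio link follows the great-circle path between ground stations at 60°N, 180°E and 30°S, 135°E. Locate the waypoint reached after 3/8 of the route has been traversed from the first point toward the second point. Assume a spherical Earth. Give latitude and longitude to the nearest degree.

≈ 28°N, 156°E

The haversine formula gives a central angle δ ≈ 1.698 rad (97.3°) between the endpoints.
Interpolate at f = 3/8 with slerp weights a = sin((1−f)δ)/sin δ ≈ 0.880, b = sin(fδ)/sin δ ≈ 0.599.
p = a·p₁ + b·p₂ ≈ (-0.807, 0.367, 0.462); φ = arcsin(p_z) ≈ 27.55°, λ = atan2(p_y, p_x) ≈ 155.54°.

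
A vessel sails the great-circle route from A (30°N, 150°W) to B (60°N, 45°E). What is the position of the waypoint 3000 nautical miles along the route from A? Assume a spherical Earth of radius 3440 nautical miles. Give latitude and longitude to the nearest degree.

Write both endpoints as unit vectors p₁, p₂ with components (cos φ cos λ, cos φ sin λ, sin φ).
The central angle between the endpoints is δ = arccos(p₁·p₂) ≈ 1.556 rad (89.2°). The total great-circle distance is δ·R ≈ 1.556 × 3440 ≈ 5353 nmi, so the target fraction is f = 3000/5353 ≈ 0.560.
Interpolate at f ≈ 0.560 with slerp weights a = sin((1−f)δ)/sin δ ≈ 0.632, b = sin(fδ)/sin δ ≈ 0.766.
p = a·p₁ + b·p₂ ≈ (-0.203, -0.003, 0.979); φ = arcsin(p_z) ≈ 78.27°, λ = atan2(p_y, p_x) ≈ -179.18°.

≈ (78°N, 179°W)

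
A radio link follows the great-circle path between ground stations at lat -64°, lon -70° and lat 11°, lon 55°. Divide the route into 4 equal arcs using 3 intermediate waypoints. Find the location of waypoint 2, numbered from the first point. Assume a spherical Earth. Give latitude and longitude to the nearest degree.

≈ lat -41°, lon 29°

Write both endpoints as unit vectors p₁, p₂ with components (cos φ cos λ, cos φ sin λ, sin φ).
The central angle between the endpoints is δ = arccos(p₁·p₂) ≈ 2.002 rad (114.7°).
Interpolate at f = 2/4 with slerp weights a = sin((1−f)δ)/sin δ ≈ 0.927, b = sin(fδ)/sin δ ≈ 0.927.
p = a·p₁ + b·p₂ ≈ (0.661, 0.364, -0.656); φ = arcsin(p_z) ≈ -41.03°, λ = atan2(p_y, p_x) ≈ 28.81°.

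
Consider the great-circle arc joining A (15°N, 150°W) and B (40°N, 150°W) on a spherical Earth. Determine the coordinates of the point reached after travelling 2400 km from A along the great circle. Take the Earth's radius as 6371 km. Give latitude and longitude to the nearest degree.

From cos δ = sin φ₁ sin φ₂ + cos φ₁ cos φ₂ cos Δλ, the central angle is δ ≈ 0.436 rad (25.0°). The total great-circle distance is δ·R ≈ 0.436 × 6371 ≈ 2780 km, so the target fraction is f = 2400/2780 ≈ 0.863.
Interpolate at f ≈ 0.863 with slerp weights a = sin((1−f)δ)/sin δ ≈ 0.141, b = sin(fδ)/sin δ ≈ 0.870.
p = a·p₁ + b·p₂ ≈ (-0.695, -0.401, 0.596); φ = arcsin(p_z) ≈ 36.58°, λ = atan2(p_y, p_x) ≈ -150.00°.

≈ (37°N, 150°W)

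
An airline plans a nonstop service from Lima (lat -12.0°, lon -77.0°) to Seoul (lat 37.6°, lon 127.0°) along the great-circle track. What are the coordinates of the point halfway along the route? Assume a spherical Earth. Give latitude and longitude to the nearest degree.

≈ lat 44°, lon -129°

Write both endpoints as unit vectors p₁, p₂ with components (cos φ cos λ, cos φ sin λ, sin φ).
The central angle between the endpoints is δ = arccos(p₁·p₂) ≈ 2.559 rad (146.6°).
Interpolate at f = 1/2 with slerp weights a = sin((1−f)δ)/sin δ ≈ 1.740, b = sin(fδ)/sin δ ≈ 1.740.
p = a·p₁ + b·p₂ ≈ (-0.447, -0.557, 0.700); φ = arcsin(p_z) ≈ 44.41°, λ = atan2(p_y, p_x) ≈ -128.72°.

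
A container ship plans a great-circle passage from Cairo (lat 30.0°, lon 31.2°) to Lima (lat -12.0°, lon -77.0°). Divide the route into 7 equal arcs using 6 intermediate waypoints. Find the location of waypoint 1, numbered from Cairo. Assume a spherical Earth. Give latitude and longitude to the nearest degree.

The haversine formula gives a central angle δ ≈ 1.948 rad (111.6°) between the endpoints.
Interpolate at f = 1/7 with slerp weights a = sin((1−f)δ)/sin δ ≈ 1.070, b = sin(fδ)/sin δ ≈ 0.296.
p = a·p₁ + b·p₂ ≈ (0.858, 0.199, 0.474); φ = arcsin(p_z) ≈ 28.28°, λ = atan2(p_y, p_x) ≈ 13.03°.

≈ lat 28°, lon 13°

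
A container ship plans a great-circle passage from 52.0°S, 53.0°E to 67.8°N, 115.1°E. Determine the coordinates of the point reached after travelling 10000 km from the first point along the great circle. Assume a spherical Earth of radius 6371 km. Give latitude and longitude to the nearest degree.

≈ 34°N, 84°E

Convert each endpoint to a unit vector on the sphere (x = cos φ cos λ, y = cos φ sin λ, z = sin φ).
The central angle between the endpoints is δ = arccos(p₁·p₂) ≈ 2.240 rad (128.4°). The total great-circle distance is δ·R ≈ 2.240 × 6371 ≈ 14274 km, so the target fraction is f = 10000/14274 ≈ 0.701.
Interpolate at f ≈ 0.701 with slerp weights a = sin((1−f)δ)/sin δ ≈ 0.793, b = sin(fδ)/sin δ ≈ 1.275.
p = a·p₁ + b·p₂ ≈ (0.089, 0.826, 0.556); φ = arcsin(p_z) ≈ 33.79°, λ = atan2(p_y, p_x) ≈ 83.83°.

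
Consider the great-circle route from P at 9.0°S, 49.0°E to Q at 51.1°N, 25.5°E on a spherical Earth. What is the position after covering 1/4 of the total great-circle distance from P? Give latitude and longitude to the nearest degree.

Write both endpoints as unit vectors p₁, p₂ with components (cos φ cos λ, cos φ sin λ, sin φ).
The central angle between the endpoints is δ = arccos(p₁·p₂) ≈ 1.107 rad (63.4°).
Interpolate at f = 1/4 with slerp weights a = sin((1−f)δ)/sin δ ≈ 0.825, b = sin(fδ)/sin δ ≈ 0.306.
p = a·p₁ + b·p₂ ≈ (0.708, 0.698, 0.109); φ = arcsin(p_z) ≈ 6.24°, λ = atan2(p_y, p_x) ≈ 44.59°.

≈ 6°N, 45°E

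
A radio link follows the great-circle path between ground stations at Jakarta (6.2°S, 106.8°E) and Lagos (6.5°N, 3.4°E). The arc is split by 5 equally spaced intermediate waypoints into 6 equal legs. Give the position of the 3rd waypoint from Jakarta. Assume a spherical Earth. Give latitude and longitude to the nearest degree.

Write both endpoints as unit vectors p₁, p₂ with components (cos φ cos λ, cos φ sin λ, sin φ).
The central angle between the endpoints is δ = arccos(p₁·p₂) ≈ 1.814 rad (104.0°).
Interpolate at f = 3/6 with slerp weights a = sin((1−f)δ)/sin δ ≈ 0.812, b = sin(fδ)/sin δ ≈ 0.812.
p = a·p₁ + b·p₂ ≈ (0.572, 0.820, 0.004); φ = arcsin(p_z) ≈ 0.24°, λ = atan2(p_y, p_x) ≈ 55.12°.

≈ 0°N, 55°E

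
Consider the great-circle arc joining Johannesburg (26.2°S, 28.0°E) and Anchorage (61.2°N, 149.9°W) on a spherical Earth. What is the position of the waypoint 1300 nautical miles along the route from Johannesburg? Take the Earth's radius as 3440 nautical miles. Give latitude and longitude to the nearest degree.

Write both endpoints as unit vectors p₁, p₂ with components (cos φ cos λ, cos φ sin λ, sin φ).
The central angle between the endpoints is δ = arccos(p₁·p₂) ≈ 2.530 rad (145.0°). The total great-circle distance is δ·R ≈ 2.530 × 3440 ≈ 8704 nmi, so the target fraction is f = 1300/8704 ≈ 0.149.
Interpolate at f ≈ 0.149 with slerp weights a = sin((1−f)δ)/sin δ ≈ 1.456, b = sin(fδ)/sin δ ≈ 0.643.
p = a·p₁ + b·p₂ ≈ (0.885, 0.458, -0.079); φ = arcsin(p_z) ≈ -4.56°, λ = atan2(p_y, p_x) ≈ 27.35°.

≈ (5°S, 27°E)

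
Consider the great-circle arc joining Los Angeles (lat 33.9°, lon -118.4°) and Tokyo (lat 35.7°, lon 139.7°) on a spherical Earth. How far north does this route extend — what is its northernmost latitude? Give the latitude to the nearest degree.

≈ 48°

The great circle lies in the plane with unit normal n̂ = (p₁ × p₂)/|p₁ × p₂|.
Here n̂_z ≈ -0.671; the vertex latitude is φ_max = arccos|n̂_z| ≈ 47.8°.
Check via Clairaut: cos φ_max = |cos φ₁| · sin C = cos(33.9°)·sin(54.0°) ≈ 0.671, again giving ≈ 47.8°.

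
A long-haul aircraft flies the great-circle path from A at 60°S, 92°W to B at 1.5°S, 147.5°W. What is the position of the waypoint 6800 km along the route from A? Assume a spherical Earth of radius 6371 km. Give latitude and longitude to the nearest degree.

Write both endpoints as unit vectors p₁, p₂ with components (cos φ cos λ, cos φ sin λ, sin φ).
The central angle between the endpoints is δ = arccos(p₁·p₂) ≈ 1.260 rad (72.2°). The total great-circle distance is δ·R ≈ 1.260 × 6371 ≈ 8028 km, so the target fraction is f = 6800/8028 ≈ 0.847.
Interpolate at f ≈ 0.847 with slerp weights a = sin((1−f)δ)/sin δ ≈ 0.201, b = sin(fδ)/sin δ ≈ 0.920.
p = a·p₁ + b·p₂ ≈ (-0.779, -0.595, -0.198); φ = arcsin(p_z) ≈ -11.44°, λ = atan2(p_y, p_x) ≈ -142.65°.

≈ 11°S, 143°W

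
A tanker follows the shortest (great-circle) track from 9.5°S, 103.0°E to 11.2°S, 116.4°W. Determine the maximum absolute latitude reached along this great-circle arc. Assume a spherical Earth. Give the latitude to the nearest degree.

The great circle lies in the plane with unit normal n̂ = (p₁ × p₂)/|p₁ × p₂|.
Here n̂_z ≈ +0.879; the vertex latitude is φ_max = arccos|n̂_z| ≈ 28.5°.
Check via Clairaut: cos φ_max = |cos φ₁| · sin C = cos(9.5°)·sin(117.0°) ≈ 0.879, again giving ≈ 28.5°.

≈ 28°S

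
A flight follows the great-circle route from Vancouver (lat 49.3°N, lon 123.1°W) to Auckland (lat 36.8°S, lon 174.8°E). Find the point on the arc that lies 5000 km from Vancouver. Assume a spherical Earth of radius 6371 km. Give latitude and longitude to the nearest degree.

Convert each endpoint to a unit vector on the sphere (x = cos φ cos λ, y = cos φ sin λ, z = sin φ).
The central angle between the endpoints is δ = arccos(p₁·p₂) ≈ 1.782 rad (102.1°). The total great-circle distance is δ·R ≈ 1.782 × 6371 ≈ 11354 km, so the target fraction is f = 5000/11354 ≈ 0.440.
Interpolate at f ≈ 0.440 with slerp weights a = sin((1−f)δ)/sin δ ≈ 0.859, b = sin(fδ)/sin δ ≈ 0.723.
p = a·p₁ + b·p₂ ≈ (-0.882, -0.417, 0.218); φ = arcsin(p_z) ≈ 12.62°, λ = atan2(p_y, p_x) ≈ -154.71°.

≈ lat 13°N, lon 155°W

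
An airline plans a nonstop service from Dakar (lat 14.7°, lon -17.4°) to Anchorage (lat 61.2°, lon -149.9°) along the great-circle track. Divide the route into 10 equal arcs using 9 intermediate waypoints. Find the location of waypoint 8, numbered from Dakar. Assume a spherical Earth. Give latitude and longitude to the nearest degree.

From cos δ = sin φ₁ sin φ₂ + cos φ₁ cos φ₂ cos Δλ, the central angle is δ ≈ 1.663 rad (95.3°).
Interpolate at f = 8/10 with slerp weights a = sin((1−f)δ)/sin δ ≈ 0.328, b = sin(fδ)/sin δ ≈ 0.975.
p = a·p₁ + b·p₂ ≈ (-0.104, -0.331, 0.938); φ = arcsin(p_z) ≈ 69.73°, λ = atan2(p_y, p_x) ≈ -107.44°.

≈ lat 70°, lon -107°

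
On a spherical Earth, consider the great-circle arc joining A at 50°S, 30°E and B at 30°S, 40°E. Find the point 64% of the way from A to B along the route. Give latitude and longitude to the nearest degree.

Convert each endpoint to a unit vector on the sphere (x = cos φ cos λ, y = cos φ sin λ, z = sin φ).
The central angle between the endpoints is δ = arccos(p₁·p₂) ≈ 0.373 rad (21.4°).
Interpolate at f = 0.64 with slerp weights a = sin((1−f)δ)/sin δ ≈ 0.367, b = sin(fδ)/sin δ ≈ 0.649.
p = a·p₁ + b·p₂ ≈ (0.635, 0.479, -0.606); φ = arcsin(p_z) ≈ -37.29°, λ = atan2(p_y, p_x) ≈ 37.05°.

≈ 37°S, 37°E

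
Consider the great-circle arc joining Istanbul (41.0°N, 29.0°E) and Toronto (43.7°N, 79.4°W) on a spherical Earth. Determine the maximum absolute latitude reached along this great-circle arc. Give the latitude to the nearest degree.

The great circle lies in the plane with unit normal n̂ = (p₁ × p₂)/|p₁ × p₂|.
Here n̂_z ≈ -0.539; the vertex latitude is φ_max = arccos|n̂_z| ≈ 57.4°.
Check via Clairaut: cos φ_max = |cos φ₁| · sin C = cos(41.0°)·sin(45.6°) ≈ 0.539, again giving ≈ 57.4°.

≈ 57°N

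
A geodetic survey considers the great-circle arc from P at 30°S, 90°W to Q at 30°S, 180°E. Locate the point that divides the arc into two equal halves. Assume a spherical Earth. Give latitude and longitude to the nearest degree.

≈ 39°S, 135°W

Write both endpoints as unit vectors p₁, p₂ with components (cos φ cos λ, cos φ sin λ, sin φ).
The central angle between the endpoints is δ = arccos(p₁·p₂) ≈ 1.318 rad (75.5°).
Interpolate at f = 1/2 with slerp weights a = sin((1−f)δ)/sin δ ≈ 0.632, b = sin(fδ)/sin δ ≈ 0.632.
p = a·p₁ + b·p₂ ≈ (-0.548, -0.548, -0.632); φ = arcsin(p_z) ≈ -39.23°, λ = atan2(p_y, p_x) ≈ -135.00°.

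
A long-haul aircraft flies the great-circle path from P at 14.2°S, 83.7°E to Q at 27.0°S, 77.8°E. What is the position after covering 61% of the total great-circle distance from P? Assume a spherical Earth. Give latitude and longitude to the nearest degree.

Convert each endpoint to a unit vector on the sphere (x = cos φ cos λ, y = cos φ sin λ, z = sin φ).
The central angle between the endpoints is δ = arccos(p₁·p₂) ≈ 0.243 rad (13.9°).
Interpolate at f = 0.61 with slerp weights a = sin((1−f)δ)/sin δ ≈ 0.393, b = sin(fδ)/sin δ ≈ 0.614.
p = a·p₁ + b·p₂ ≈ (0.157, 0.914, -0.375); φ = arcsin(p_z) ≈ -22.03°, λ = atan2(p_y, p_x) ≈ 80.22°.

≈ 22°S, 80°E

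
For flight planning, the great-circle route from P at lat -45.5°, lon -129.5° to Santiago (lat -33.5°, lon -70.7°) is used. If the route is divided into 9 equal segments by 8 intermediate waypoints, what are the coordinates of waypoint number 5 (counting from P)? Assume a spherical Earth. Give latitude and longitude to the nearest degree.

The haversine formula gives a central angle δ ≈ 0.800 rad (45.9°) between the endpoints.
Interpolate at f = 5/9 with slerp weights a = sin((1−f)δ)/sin δ ≈ 0.485, b = sin(fδ)/sin δ ≈ 0.599.
p = a·p₁ + b·p₂ ≈ (-0.051, -0.734, -0.677); φ = arcsin(p_z) ≈ -42.61°, λ = atan2(p_y, p_x) ≈ -93.99°.

≈ lat -43°, lon -94°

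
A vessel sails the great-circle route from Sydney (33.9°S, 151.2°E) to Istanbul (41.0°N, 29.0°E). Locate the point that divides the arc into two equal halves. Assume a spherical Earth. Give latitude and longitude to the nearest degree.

Convert each endpoint to a unit vector on the sphere (x = cos φ cos λ, y = cos φ sin λ, z = sin φ).
The central angle between the endpoints is δ = arccos(p₁·p₂) ≈ 2.346 rad (134.4°).
Interpolate at f = 1/2 with slerp weights a = sin((1−f)δ)/sin δ ≈ 1.290, b = sin(fδ)/sin δ ≈ 1.290.
p = a·p₁ + b·p₂ ≈ (-0.087, 0.988, 0.127); φ = arcsin(p_z) ≈ 7.29°, λ = atan2(p_y, p_x) ≈ 95.02°.

≈ 7°N, 95°E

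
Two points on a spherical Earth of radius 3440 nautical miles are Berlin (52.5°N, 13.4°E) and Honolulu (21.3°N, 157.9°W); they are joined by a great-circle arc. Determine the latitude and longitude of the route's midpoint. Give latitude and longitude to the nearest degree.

Write both endpoints as unit vectors p₁, p₂ with components (cos φ cos λ, cos φ sin λ, sin φ).
The central angle between the endpoints is δ = arccos(p₁·p₂) ≈ 1.847 rad (105.8°).
Interpolate at f = 1/2 with slerp weights a = sin((1−f)δ)/sin δ ≈ 0.829, b = sin(fδ)/sin δ ≈ 0.829.
p = a·p₁ + b·p₂ ≈ (-0.225, -0.174, 0.959); φ = arcsin(p_z) ≈ 73.50°, λ = atan2(p_y, p_x) ≈ -142.31°.

≈ 74°N, 142°W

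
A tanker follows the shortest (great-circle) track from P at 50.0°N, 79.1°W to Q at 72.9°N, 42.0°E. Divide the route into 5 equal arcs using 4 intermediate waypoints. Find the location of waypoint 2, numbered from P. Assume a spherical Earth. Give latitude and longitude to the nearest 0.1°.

Convert each endpoint to a unit vector on the sphere (x = cos φ cos λ, y = cos φ sin λ, z = sin φ).
The central angle between the endpoints is δ = arccos(p₁·p₂) ≈ 0.883 rad (50.6°).
Interpolate at f = 2/5 with slerp weights a = sin((1−f)δ)/sin δ ≈ 0.654, b = sin(fδ)/sin δ ≈ 0.448.
p = a·p₁ + b·p₂ ≈ (0.177, -0.325, 0.929); φ = arcsin(p_z) ≈ 68.28°, λ = atan2(p_y, p_x) ≈ -61.36°.

≈ 68.3°N, 61.4°W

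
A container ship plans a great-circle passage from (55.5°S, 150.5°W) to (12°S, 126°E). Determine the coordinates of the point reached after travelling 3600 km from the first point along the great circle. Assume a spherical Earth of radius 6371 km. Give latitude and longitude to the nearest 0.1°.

Convert each endpoint to a unit vector on the sphere (x = cos φ cos λ, y = cos φ sin λ, z = sin φ).
The central angle between the endpoints is δ = arccos(p₁·p₂) ≈ 1.335 rad (76.5°). The total great-circle distance is δ·R ≈ 1.335 × 6371 ≈ 8502 km, so the target fraction is f = 3600/8502 ≈ 0.423.
Interpolate at f ≈ 0.423 with slerp weights a = sin((1−f)δ)/sin δ ≈ 0.716, b = sin(fδ)/sin δ ≈ 0.551.
p = a·p₁ + b·p₂ ≈ (-0.669, 0.236, -0.704); φ = arcsin(p_z) ≈ -44.77°, λ = atan2(p_y, p_x) ≈ 160.56°.

≈ (44.8°S, 160.6°E)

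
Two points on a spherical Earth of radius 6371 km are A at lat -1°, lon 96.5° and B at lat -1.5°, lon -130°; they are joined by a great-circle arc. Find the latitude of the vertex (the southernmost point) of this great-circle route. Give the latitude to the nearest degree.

The great circle lies in the plane with unit normal n̂ = (p₁ × p₂)/|p₁ × p₂|.
Here n̂_z ≈ +0.998; the vertex latitude is φ_max = arccos|n̂_z| ≈ 3.2°.
Check via Clairaut: cos φ_max = |cos φ₁| · sin C = cos(1.0°)·sin(93.0°) ≈ 0.998, again giving ≈ 3.2°.

≈ -3°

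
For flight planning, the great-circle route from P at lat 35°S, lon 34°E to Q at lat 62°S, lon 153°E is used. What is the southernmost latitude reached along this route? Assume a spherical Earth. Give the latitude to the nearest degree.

≈ 69°S

The great circle lies in the plane with unit normal n̂ = (p₁ × p₂)/|p₁ × p₂|.
Here n̂_z ≈ +0.355; the vertex latitude is φ_max = arccos|n̂_z| ≈ 69.2°.
Check via Clairaut: cos φ_max = |cos φ₁| · sin C = cos(35.0°)·sin(154.3°) ≈ 0.355, again giving ≈ 69.2°.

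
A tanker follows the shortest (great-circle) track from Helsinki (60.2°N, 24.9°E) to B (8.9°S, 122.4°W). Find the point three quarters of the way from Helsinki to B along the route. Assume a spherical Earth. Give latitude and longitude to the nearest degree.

≈ (20°N, 112°W)

Write both endpoints as unit vectors p₁, p₂ with components (cos φ cos λ, cos φ sin λ, sin φ).
The central angle between the endpoints is δ = arccos(p₁·p₂) ≈ 2.150 rad (123.2°).
Interpolate at f = 3/4 with slerp weights a = sin((1−f)δ)/sin δ ≈ 0.612, b = sin(fδ)/sin δ ≈ 1.194.
p = a·p₁ + b·p₂ ≈ (-0.356, -0.868, 0.346); φ = arcsin(p_z) ≈ 20.26°, λ = atan2(p_y, p_x) ≈ -112.32°.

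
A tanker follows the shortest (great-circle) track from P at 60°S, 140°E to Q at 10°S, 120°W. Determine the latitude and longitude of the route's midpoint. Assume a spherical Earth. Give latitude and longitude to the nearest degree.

≈ 45°S, 149°W

Convert each endpoint to a unit vector on the sphere (x = cos φ cos λ, y = cos φ sin λ, z = sin φ).
The central angle between the endpoints is δ = arccos(p₁·p₂) ≈ 1.506 rad (86.3°).
Interpolate at f = 1/2 with slerp weights a = sin((1−f)δ)/sin δ ≈ 0.685, b = sin(fδ)/sin δ ≈ 0.685.
p = a·p₁ + b·p₂ ≈ (-0.600, -0.364, -0.712); φ = arcsin(p_z) ≈ -45.43°, λ = atan2(p_y, p_x) ≈ -148.74°.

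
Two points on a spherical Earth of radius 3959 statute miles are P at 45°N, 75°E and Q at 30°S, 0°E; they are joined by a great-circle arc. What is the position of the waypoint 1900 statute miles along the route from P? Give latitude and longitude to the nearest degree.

≈ 27°N, 49°E

The haversine formula gives a central angle δ ≈ 1.767 rad (101.2°) between the endpoints. The total great-circle distance is δ·R ≈ 1.767 × 3959 ≈ 6996 mi, so the target fraction is f = 1900/6996 ≈ 0.272.
Interpolate at f ≈ 0.272 with slerp weights a = sin((1−f)δ)/sin δ ≈ 0.979, b = sin(fδ)/sin δ ≈ 0.471.
p = a·p₁ + b·p₂ ≈ (0.587, 0.669, 0.457); φ = arcsin(p_z) ≈ 27.18°, λ = atan2(p_y, p_x) ≈ 48.73°.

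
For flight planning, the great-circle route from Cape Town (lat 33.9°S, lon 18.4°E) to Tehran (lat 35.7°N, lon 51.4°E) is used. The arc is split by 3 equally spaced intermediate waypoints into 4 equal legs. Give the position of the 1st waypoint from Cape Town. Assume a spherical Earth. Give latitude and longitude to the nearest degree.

≈ lat 17°S, lon 27°E

Convert each endpoint to a unit vector on the sphere (x = cos φ cos λ, y = cos φ sin λ, z = sin φ).
The central angle between the endpoints is δ = arccos(p₁·p₂) ≈ 1.329 rad (76.1°).
Interpolate at f = 1/4 with slerp weights a = sin((1−f)δ)/sin δ ≈ 0.865, b = sin(fδ)/sin δ ≈ 0.336.
p = a·p₁ + b·p₂ ≈ (0.851, 0.440, -0.286); φ = arcsin(p_z) ≈ -16.64°, λ = atan2(p_y, p_x) ≈ 27.32°.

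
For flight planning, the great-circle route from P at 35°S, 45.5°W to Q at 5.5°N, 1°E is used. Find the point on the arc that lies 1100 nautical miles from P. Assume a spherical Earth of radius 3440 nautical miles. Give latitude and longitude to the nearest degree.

From cos δ = sin φ₁ sin φ₂ + cos φ₁ cos φ₂ cos Δλ, the central angle is δ ≈ 1.040 rad (59.6°). The total great-circle distance is δ·R ≈ 1.040 × 3440 ≈ 3577 nmi, so the target fraction is f = 1100/3577 ≈ 0.307.
Interpolate at f ≈ 0.307 with slerp weights a = sin((1−f)δ)/sin δ ≈ 0.765, b = sin(fδ)/sin δ ≈ 0.365.
p = a·p₁ + b·p₂ ≈ (0.802, -0.440, -0.404); φ = arcsin(p_z) ≈ -23.81°, λ = atan2(p_y, p_x) ≈ -28.78°.

≈ 24°S, 29°W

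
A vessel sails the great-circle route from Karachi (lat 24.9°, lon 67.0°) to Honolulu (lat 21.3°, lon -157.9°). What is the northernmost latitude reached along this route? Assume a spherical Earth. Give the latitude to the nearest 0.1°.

The great circle lies in the plane with unit normal n̂ = (p₁ × p₂)/|p₁ × p₂|.
Here n̂_z ≈ +0.666; the vertex latitude is φ_max = arccos|n̂_z| ≈ 48.2°.

≈ 48.2°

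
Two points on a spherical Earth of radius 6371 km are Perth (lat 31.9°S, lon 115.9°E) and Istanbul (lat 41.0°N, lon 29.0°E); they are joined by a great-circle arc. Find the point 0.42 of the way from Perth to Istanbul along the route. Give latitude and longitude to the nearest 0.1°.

Convert each endpoint to a unit vector on the sphere (x = cos φ cos λ, y = cos φ sin λ, z = sin φ).
The central angle between the endpoints is δ = arccos(p₁·p₂) ≈ 1.888 rad (108.2°).
Interpolate at f = 0.42 with slerp weights a = sin((1−f)δ)/sin δ ≈ 0.936, b = sin(fδ)/sin δ ≈ 0.750.
p = a·p₁ + b·p₂ ≈ (0.148, 0.989, -0.002); φ = arcsin(p_z) ≈ -0.14°, λ = atan2(p_y, p_x) ≈ 81.49°.

≈ lat 0.1°S, lon 81.5°E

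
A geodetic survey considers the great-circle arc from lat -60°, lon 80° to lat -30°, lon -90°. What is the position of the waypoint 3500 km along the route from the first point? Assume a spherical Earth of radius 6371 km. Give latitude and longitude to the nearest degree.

Convert each endpoint to a unit vector on the sphere (x = cos φ cos λ, y = cos φ sin λ, z = sin φ).
The central angle between the endpoints is δ = arccos(p₁·p₂) ≈ 1.564 rad (89.6°). The total great-circle distance is δ·R ≈ 1.564 × 6371 ≈ 9966 km, so the target fraction is f = 3500/9966 ≈ 0.351.
Interpolate at f ≈ 0.351 with slerp weights a = sin((1−f)δ)/sin δ ≈ 0.849, b = sin(fδ)/sin δ ≈ 0.522.
p = a·p₁ + b·p₂ ≈ (0.074, -0.034, -0.997); φ = arcsin(p_z) ≈ -85.34°, λ = atan2(p_y, p_x) ≈ -24.71°.

≈ lat -85°, lon -25°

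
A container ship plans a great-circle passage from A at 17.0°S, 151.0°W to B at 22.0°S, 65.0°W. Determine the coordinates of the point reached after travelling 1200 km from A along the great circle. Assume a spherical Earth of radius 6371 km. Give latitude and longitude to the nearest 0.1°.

≈ 20.4°S, 140.2°W

The haversine formula gives a central angle δ ≈ 1.399 rad (80.1°) between the endpoints. The total great-circle distance is δ·R ≈ 1.399 × 6371 ≈ 8910 km, so the target fraction is f = 1200/8910 ≈ 0.135.
Interpolate at f ≈ 0.135 with slerp weights a = sin((1−f)δ)/sin δ ≈ 0.950, b = sin(fδ)/sin δ ≈ 0.190.
p = a·p₁ + b·p₂ ≈ (-0.720, -0.600, -0.349); φ = arcsin(p_z) ≈ -20.42°, λ = atan2(p_y, p_x) ≈ -140.19°.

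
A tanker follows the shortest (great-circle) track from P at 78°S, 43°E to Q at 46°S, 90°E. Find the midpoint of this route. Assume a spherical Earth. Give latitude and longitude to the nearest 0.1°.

≈ 63.4°S, 79.7°E

The haversine formula gives a central angle δ ≈ 0.640 rad (36.7°) between the endpoints.
Interpolate at f = 1/2 with slerp weights a = sin((1−f)δ)/sin δ ≈ 0.527, b = sin(fδ)/sin δ ≈ 0.527.
p = a·p₁ + b·p₂ ≈ (0.080, 0.441, -0.894); φ = arcsin(p_z) ≈ -63.40°, λ = atan2(p_y, p_x) ≈ 79.70°.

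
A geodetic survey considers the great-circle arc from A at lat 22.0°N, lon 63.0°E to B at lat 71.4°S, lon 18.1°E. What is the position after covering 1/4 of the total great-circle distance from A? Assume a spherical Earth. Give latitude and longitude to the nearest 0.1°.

Convert each endpoint to a unit vector on the sphere (x = cos φ cos λ, y = cos φ sin λ, z = sin φ).
The central angle between the endpoints is δ = arccos(p₁·p₂) ≈ 1.717 rad (98.4°).
Interpolate at f = 1/4 with slerp weights a = sin((1−f)δ)/sin δ ≈ 0.971, b = sin(fδ)/sin δ ≈ 0.421.
p = a·p₁ + b·p₂ ≈ (0.536, 0.843, -0.035); φ = arcsin(p_z) ≈ -2.01°, λ = atan2(p_y, p_x) ≈ 57.56°.

≈ lat 2.0°S, lon 57.6°E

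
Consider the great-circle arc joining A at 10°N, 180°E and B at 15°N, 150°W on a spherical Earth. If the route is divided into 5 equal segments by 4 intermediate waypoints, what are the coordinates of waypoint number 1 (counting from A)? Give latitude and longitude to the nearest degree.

Convert each endpoint to a unit vector on the sphere (x = cos φ cos λ, y = cos φ sin λ, z = sin φ).
The central angle between the endpoints is δ = arccos(p₁·p₂) ≈ 0.518 rad (29.7°).
Interpolate at f = 1/5 with slerp weights a = sin((1−f)δ)/sin δ ≈ 0.813, b = sin(fδ)/sin δ ≈ 0.209.
p = a·p₁ + b·p₂ ≈ (-0.976, -0.101, 0.195); φ = arcsin(p_z) ≈ 11.26°, λ = atan2(p_y, p_x) ≈ -174.10°.

≈ 11°N, 174°W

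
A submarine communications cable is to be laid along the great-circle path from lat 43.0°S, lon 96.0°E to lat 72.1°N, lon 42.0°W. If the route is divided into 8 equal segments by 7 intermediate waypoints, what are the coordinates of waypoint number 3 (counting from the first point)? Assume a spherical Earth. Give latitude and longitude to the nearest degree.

≈ lat 9°N, lon 79°E

Write both endpoints as unit vectors p₁, p₂ with components (cos φ cos λ, cos φ sin λ, sin φ).
The central angle between the endpoints is δ = arccos(p₁·p₂) ≈ 2.525 rad (144.7°).
Interpolate at f = 3/8 with slerp weights a = sin((1−f)δ)/sin δ ≈ 1.730, b = sin(fδ)/sin δ ≈ 1.404.
p = a·p₁ + b·p₂ ≈ (0.188, 0.970, 0.156); φ = arcsin(p_z) ≈ 9.00°, λ = atan2(p_y, p_x) ≈ 79.00°.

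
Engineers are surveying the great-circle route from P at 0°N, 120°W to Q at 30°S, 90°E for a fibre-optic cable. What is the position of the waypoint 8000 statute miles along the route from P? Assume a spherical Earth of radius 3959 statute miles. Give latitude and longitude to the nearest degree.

≈ 43°S, 114°E

Convert each endpoint to a unit vector on the sphere (x = cos φ cos λ, y = cos φ sin λ, z = sin φ).
The central angle between the endpoints is δ = arccos(p₁·p₂) ≈ 2.419 rad (138.6°). The total great-circle distance is δ·R ≈ 2.419 × 3959 ≈ 9576 mi, so the target fraction is f = 8000/9576 ≈ 0.835.
Interpolate at f ≈ 0.835 with slerp weights a = sin((1−f)δ)/sin δ ≈ 0.586, b = sin(fδ)/sin δ ≈ 1.361.
p = a·p₁ + b·p₂ ≈ (-0.293, 0.671, -0.681); φ = arcsin(p_z) ≈ -42.90°, λ = atan2(p_y, p_x) ≈ 113.58°.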